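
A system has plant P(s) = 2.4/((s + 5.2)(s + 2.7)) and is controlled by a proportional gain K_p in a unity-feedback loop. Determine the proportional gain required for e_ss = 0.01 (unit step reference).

K_p = 579

Steady-state error for a unit step on this type-0 loop is 1/(1 + K_p·P(0)).
P(0) = 0.1709. Require 1/(1 + K_p·0.1709) = 0.01, so 1 + 0.1709·K_p = 100.
K_p = (100 − 1)/0.1709 = 579.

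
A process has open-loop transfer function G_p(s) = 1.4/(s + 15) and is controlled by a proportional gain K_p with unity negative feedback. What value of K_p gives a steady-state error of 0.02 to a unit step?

For a type-0 loop with proportional control, e_ss = 1/(1 + K_p·G_p(0)).
G_p(0) = 0.09333. Require 1/(1 + K_p·0.09333) = 0.02, so 1 + 0.09333·K_p = 50.
K_p = (50 − 1)/0.09333 = 525.

K_p = 525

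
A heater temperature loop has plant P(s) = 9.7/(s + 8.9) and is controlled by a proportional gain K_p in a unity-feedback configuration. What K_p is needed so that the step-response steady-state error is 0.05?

For a type-0 loop with proportional control, e_ss = 1/(1 + K_p·P(0)).
P(0) = 1.09. Require 1/(1 + K_p·1.09) = 0.05, so 1 + 1.09·K_p = 20.
K_p = (20 − 1)/1.09 = 17.4.

K_p = 17.4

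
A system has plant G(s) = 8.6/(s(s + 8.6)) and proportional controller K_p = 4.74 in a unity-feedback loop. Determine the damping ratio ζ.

The closed-loop denominator is s(s+8.6) + 4.74·8.6 = s² + 8.6s + 40.76.
Matching s² + 2ζω_n s + ω_n²: ω_n = √40.76 = 6.385 rad/s and 2ζω_n = 8.6, so ζ = 8.6/(2·6.385) = 0.673.

ζ = 0.673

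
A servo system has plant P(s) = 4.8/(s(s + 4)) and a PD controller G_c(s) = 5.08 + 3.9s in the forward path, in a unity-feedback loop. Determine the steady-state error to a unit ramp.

0.164

The loop has one pole at the origin (type 1). Velocity error constant K_v = lim_{s→0} s·G_c(s)P(s) = 5.08·4.8/4 = 6.096.
Steady-state error to a unit ramp: e_ss = 1/K_v = 0.164.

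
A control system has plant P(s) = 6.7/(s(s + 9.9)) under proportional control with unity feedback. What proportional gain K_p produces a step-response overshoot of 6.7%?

K_p = 8.6

From %OS = 100·exp(−πζ/√(1−ζ²)) = 6.7%, ζ = −ln(0.067)/√(π²+ln²(0.067)) = 0.6522.
Characteristic equation s² + 9.9s + 6.7K_p = 0 gives ζ = 9.9/(2√(6.7K_p)).
Setting ζ = 0.6522: √(6.7K_p) = 9.9/(2·0.6522) = 7.589, so K_p = 57.6/6.7 = 8.6.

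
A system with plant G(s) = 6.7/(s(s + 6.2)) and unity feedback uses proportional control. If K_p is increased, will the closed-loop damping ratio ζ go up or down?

ζ = 6.2/(2√(6.7K_p)); increasing K_p raises the denominator, so ζ falls.

decrease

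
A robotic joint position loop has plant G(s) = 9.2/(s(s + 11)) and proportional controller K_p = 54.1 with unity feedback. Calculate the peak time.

T_p = 0.145 s

From 1 + K_pG(s) = 0: s² + 11s + 497.7 = 0 ⇒ ω_n = 22.31, ζ = 0.2465.
Damped frequency ω_d = ω_n√(1−ζ²) = 21.62 rad/s, so peak time T_p = π/ω_d = 0.145 s.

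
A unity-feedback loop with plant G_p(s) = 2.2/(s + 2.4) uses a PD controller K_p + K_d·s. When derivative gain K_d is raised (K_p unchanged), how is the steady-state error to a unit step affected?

K_d affects only the transient (the s-coefficient); the DC loop gain, and hence e_ss, depends only on K_p.

unchanged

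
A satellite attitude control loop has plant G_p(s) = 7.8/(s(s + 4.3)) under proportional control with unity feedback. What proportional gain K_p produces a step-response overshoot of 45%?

K_p = 9.77

From %OS = 100·exp(−πζ/√(1−ζ²)) = 45%, ζ = −ln(0.45)/√(π²+ln²(0.45)) = 0.2463.
Characteristic equation s² + 4.3s + 7.8K_p = 0 gives ζ = 4.3/(2√(7.8K_p)).
Setting ζ = 0.2463: √(7.8K_p) = 4.3/(2·0.2463) = 8.728, so K_p = 76.17/7.8 = 9.77.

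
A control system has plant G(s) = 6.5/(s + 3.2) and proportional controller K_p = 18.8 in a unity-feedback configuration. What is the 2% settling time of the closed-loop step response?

Closed-loop transfer function: T(s) = K_p·G(s)/(1 + K_p·G(s)) = 122.2/(s + 3.2 + 122.2) = 122.2/(s + 125.4).
Time constant τ = 1/125.4 = 0.007974 s, so the 2% settling time is about 4τ = 0.0319 s.

T_s ≈ 0.0319 s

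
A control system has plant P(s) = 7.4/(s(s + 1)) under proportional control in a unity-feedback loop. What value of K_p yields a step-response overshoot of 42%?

K_p = 0.477

From %OS = 100·exp(−πζ/√(1−ζ²)) = 42%, ζ = −ln(0.42)/√(π²+ln²(0.42)) = 0.2662.
Characteristic equation s² + 1s + 7.4K_p = 0 gives ζ = 1/(2√(7.4K_p)).
Setting ζ = 0.2662: √(7.4K_p) = 1/(2·0.2662) = 1.878, so K_p = 3.529/7.4 = 0.477.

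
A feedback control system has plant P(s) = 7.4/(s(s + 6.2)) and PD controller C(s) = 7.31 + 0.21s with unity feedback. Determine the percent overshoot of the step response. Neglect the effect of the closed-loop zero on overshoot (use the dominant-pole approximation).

14.2%

Forward path: (7.31 + 0.21s)·7.4/(s(s+6.2)). The closed-loop characteristic equation is s² + (6.2 + 7.4·0.21)s + 7.4·7.31 = 0.
That is s² + 7.754s + 54.09 = 0, so ω_n = 7.355 rad/s and ζ = 7.754/(2·7.355) = 0.5271.
%OS = 100·exp(−πζ/√(1−ζ²)) = 14.2%.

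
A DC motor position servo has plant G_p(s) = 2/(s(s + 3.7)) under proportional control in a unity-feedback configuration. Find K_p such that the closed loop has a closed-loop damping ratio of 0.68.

Closed-loop characteristic equation: s² + 3.7s + K_p·2 = 0.
So ω_n = √(2K_p) and 2ζω_n = 3.7, giving ζ = 3.7/(2√(2K_p)).
Setting ζ = 0.68: √(2K_p) = 3.7/(2·0.68) = 2.721, so K_p = 7.402/2 = 3.7.

K_p = 3.7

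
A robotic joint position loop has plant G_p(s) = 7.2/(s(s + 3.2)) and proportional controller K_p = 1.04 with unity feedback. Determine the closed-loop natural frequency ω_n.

ω_n = 2.74 rad/s

The closed-loop denominator is s(s+3.2) + 1.04·7.2 = s² + 3.2s + 7.488.
Matching s² + 2ζω_n s + ω_n²: ω_n = √7.488 = 2.736 rad/s and 2ζω_n = 3.2, so ζ = 3.2/(2·2.736) = 0.585.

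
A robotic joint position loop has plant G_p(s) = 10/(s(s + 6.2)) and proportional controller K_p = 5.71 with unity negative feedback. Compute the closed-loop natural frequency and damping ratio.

ω_n = 7.56 rad/s, ζ = 0.41

The closed-loop denominator is s(s+6.2) + 5.71·10 = s² + 6.2s + 57.1.
So ω_n² = 57.1 ⇒ ω_n = 7.556 rad/s, and ζ = 6.2/(2ω_n) = 0.41.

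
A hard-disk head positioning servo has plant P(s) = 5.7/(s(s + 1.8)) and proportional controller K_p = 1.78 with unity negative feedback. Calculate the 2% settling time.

T_s ≈ 4.44 s

Closed-loop characteristic equation: s² + 1.8s + 10.15 = 0, so ω_n = 3.185 rad/s and ζ = 1.8/(2·3.185) = 0.2825.
2% settling time T_s ≈ 4/(ζω_n) = 4/0.9 = 4.44 s.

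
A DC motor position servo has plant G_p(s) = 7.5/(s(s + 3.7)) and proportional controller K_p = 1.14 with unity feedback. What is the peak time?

The closed-loop denominator s² + 3.7s + 8.55 gives ω_n = √8.55 = 2.924 and ζ = 3.7/(2ω_n) = 0.6327.
Damped frequency ω_d = ω_n√(1−ζ²) = 2.264 rad/s, so peak time T_p = π/ω_d = 1.39 s.

T_p = 1.39 s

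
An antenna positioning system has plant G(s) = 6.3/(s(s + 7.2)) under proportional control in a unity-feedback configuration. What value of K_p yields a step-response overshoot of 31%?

K_p = 16.9

From %OS = 100·exp(−πζ/√(1−ζ²)) = 31%, ζ = −ln(0.31)/√(π²+ln²(0.31)) = 0.3493.
Characteristic equation s² + 7.2s + 6.3K_p = 0 gives ζ = 7.2/(2√(6.3K_p)).
Setting ζ = 0.3493: √(6.3K_p) = 7.2/(2·0.3493) = 10.31, so K_p = 106.2/6.3 = 16.9.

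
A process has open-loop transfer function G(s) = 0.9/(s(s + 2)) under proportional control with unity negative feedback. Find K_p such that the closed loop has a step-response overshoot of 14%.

From %OS = 100·exp(−πζ/√(1−ζ²)) = 14%, ζ = −ln(0.14)/√(π²+ln²(0.14)) = 0.5305.
Characteristic equation s² + 2s + 0.9K_p = 0 gives ζ = 2/(2√(0.9K_p)).
Setting ζ = 0.5305: √(0.9K_p) = 2/(2·0.5305) = 1.885, so K_p = 3.553/0.9 = 3.95.

K_p = 3.95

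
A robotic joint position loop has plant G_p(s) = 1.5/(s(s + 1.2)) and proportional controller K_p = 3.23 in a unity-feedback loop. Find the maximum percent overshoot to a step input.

The closed-loop denominator s² + 1.2s + 4.845 gives ω_n = √4.845 = 2.201 and ζ = 1.2/(2ω_n) = 0.2726.
%OS = 100·exp(−πζ/√(1−ζ²)) = 100·exp(−π·0.2726/√0.9257) = 41.1%.

41.1%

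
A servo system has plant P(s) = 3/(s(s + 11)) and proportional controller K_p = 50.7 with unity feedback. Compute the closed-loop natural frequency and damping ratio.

1 + K_p·P(s) = 0 gives s² + 11s + 152.1 = 0.
Matching s² + 2ζω_n s + ω_n²: ω_n = √152.1 = 12.33 rad/s and 2ζω_n = 11, so ζ = 11/(2·12.33) = 0.446.

ω_n = 12.3 rad/s, ζ = 0.446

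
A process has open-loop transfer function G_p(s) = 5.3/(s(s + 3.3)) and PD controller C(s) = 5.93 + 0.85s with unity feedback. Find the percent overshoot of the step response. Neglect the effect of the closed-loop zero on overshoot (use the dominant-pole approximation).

4.75%

Forward path: (5.93 + 0.85s)·5.3/(s(s+3.3)). The closed-loop characteristic equation is s² + (3.3 + 5.3·0.85)s + 5.3·5.93 = 0.
That is s² + 7.805s + 31.43 = 0, so ω_n = 5.606 rad/s and ζ = 7.805/(2·5.606) = 0.6961.
%OS = 100·exp(−πζ/√(1−ζ²)) = 4.75%.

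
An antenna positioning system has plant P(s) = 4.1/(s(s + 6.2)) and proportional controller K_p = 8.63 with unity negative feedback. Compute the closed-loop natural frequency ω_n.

With unity feedback the closed-loop characteristic equation is s² + 6.2s + 8.63·4.1 = s² + 6.2s + 35.38 = 0.
So ω_n² = 35.38 ⇒ ω_n = 5.948 rad/s, and ζ = 6.2/(2ω_n) = 0.521.

ω_n = 5.95 rad/s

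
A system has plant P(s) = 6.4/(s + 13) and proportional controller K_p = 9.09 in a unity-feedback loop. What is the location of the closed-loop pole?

s = -71.18

Closed-loop transfer function: T(s) = K_p·P(s)/(1 + K_p·P(s)) = 58.18/(s + 13 + 58.18) = 58.18/(s + 71.18).
The closed-loop pole is at s = −71.18.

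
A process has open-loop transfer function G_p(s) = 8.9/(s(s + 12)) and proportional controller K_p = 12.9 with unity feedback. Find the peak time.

T_p = 0.354 s

Closed-loop characteristic equation: s² + 12s + 114.8 = 0, so ω_n = 10.71 rad/s and ζ = 12/(2·10.71) = 0.56.
Damped frequency ω_d = ω_n√(1−ζ²) = 8.877 rad/s, so peak time T_p = π/ω_d = 0.354 s.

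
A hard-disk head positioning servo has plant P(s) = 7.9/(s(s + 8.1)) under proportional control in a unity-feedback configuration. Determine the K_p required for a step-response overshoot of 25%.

K_p = 12.7

From %OS = 100·exp(−πζ/√(1−ζ²)) = 25%, ζ = −ln(0.25)/√(π²+ln²(0.25)) = 0.4037.
Characteristic equation s² + 8.1s + 7.9K_p = 0 gives ζ = 8.1/(2√(7.9K_p)).
Setting ζ = 0.4037: √(7.9K_p) = 8.1/(2·0.4037) = 10.03, so K_p = 100.6/7.9 = 12.7.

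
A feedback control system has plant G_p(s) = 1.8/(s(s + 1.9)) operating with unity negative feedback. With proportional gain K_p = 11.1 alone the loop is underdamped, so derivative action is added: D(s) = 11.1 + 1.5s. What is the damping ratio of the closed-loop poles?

Forward path: (11.1 + 1.5s)·1.8/(s(s+1.9)). The closed-loop characteristic equation is s² + (1.9 + 1.8·1.5)s + 1.8·11.1 = 0.
That is s² + 4.6s + 19.98 = 0, so ω_n = 4.47 rad/s and ζ = 4.6/(2·4.47) = 0.5146.

ζ = 0.515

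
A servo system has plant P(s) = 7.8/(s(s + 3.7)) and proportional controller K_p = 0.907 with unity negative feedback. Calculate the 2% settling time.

From 1 + K_pP(s) = 0: s² + 3.7s + 7.075 = 0 ⇒ ω_n = 2.66, ζ = 0.6955.
2% settling time T_s ≈ 4/(ζω_n) = 4/1.85 = 2.16 s.

T_s ≈ 2.16 s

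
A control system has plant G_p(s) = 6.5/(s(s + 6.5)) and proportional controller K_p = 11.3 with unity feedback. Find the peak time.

T_p = 0.396 s

The closed-loop denominator s² + 6.5s + 73.45 gives ω_n = √73.45 = 8.57 and ζ = 6.5/(2ω_n) = 0.3792.
Damped frequency ω_d = ω_n√(1−ζ²) = 7.93 rad/s, so peak time T_p = π/ω_d = 0.396 s.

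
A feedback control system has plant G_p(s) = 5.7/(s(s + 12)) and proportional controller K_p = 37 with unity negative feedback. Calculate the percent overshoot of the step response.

Closed-loop characteristic equation: s² + 12s + 210.9 = 0, so ω_n = 14.52 rad/s and ζ = 12/(2·14.52) = 0.4132.
%OS = 100·exp(−πζ/√(1−ζ²)) = 100·exp(−π·0.4132/√0.8293) = 24%.

24%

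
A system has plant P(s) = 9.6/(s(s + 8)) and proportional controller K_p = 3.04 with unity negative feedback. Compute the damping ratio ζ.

With unity feedback the closed-loop characteristic equation is s² + 8s + 3.04·9.6 = s² + 8s + 29.18 = 0.
Matching s² + 2ζω_n s + ω_n²: ω_n = √29.18 = 5.402 rad/s and 2ζω_n = 8, so ζ = 8/(2·5.402) = 0.74.

ζ = 0.74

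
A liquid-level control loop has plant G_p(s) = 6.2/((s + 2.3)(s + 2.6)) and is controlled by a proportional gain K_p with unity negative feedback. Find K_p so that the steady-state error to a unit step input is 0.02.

K_p = 47.3

The loop is type 0, so e_ss(step) = 1/(1 + K_pos) with K_pos = K_p·G_p(0).
G_p(0) = 1.037. Require 1/(1 + K_p·1.037) = 0.02, so 1 + 1.037·K_p = 50.
K_p = (50 − 1)/1.037 = 47.3.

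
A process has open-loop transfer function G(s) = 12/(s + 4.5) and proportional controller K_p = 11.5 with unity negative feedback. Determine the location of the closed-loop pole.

s = -142.5

Closed-loop transfer function: T(s) = K_p·G(s)/(1 + K_p·G(s)) = 138/(s + 4.5 + 138) = 138/(s + 142.5).
The closed-loop pole is at s = −142.5.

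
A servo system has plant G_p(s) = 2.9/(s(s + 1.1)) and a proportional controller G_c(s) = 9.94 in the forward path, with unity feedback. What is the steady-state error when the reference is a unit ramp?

0.0382

The loop has one pole at the origin (type 1). Velocity error constant K_v = lim_{s→0} s·G_c(s)G_p(s) = 9.94·2.9/1.1 = 26.21.
Steady-state error to a unit ramp: e_ss = 1/K_v = 0.0382.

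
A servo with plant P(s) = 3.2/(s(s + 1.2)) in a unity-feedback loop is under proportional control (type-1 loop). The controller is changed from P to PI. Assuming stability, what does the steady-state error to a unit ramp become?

The integrator raises the loop to type 2, so K_v → ∞ and e_ss to a ramp is zero.

0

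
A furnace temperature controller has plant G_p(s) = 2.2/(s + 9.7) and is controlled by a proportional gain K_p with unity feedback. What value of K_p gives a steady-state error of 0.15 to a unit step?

Steady-state error for a unit step on this type-0 loop is 1/(1 + K_p·G_p(0)).
G_p(0) = 0.2268. Require 1/(1 + K_p·0.2268) = 0.15, so 1 + 0.2268·K_p = 6.667.
K_p = (6.667 − 1)/0.2268 = 25.

K_p = 25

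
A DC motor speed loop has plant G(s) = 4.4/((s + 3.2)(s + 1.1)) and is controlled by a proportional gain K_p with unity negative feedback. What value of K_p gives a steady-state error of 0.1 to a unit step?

Steady-state error for a unit step on this type-0 loop is 1/(1 + K_p·G(0)).
G(0) = 1.25. Require 1/(1 + K_p·1.25) = 0.1, so 1 + 1.25·K_p = 10.
K_p = (10 − 1)/1.25 = 7.2.

K_p = 7.2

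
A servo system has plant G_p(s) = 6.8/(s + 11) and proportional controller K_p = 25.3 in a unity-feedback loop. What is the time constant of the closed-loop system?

τ = 0.00546 s

Closed-loop transfer function: T(s) = K_p·G_p(s)/(1 + K_p·G_p(s)) = 172/(s + 11 + 172) = 172/(s + 183).
Time constant τ = 1/183 = 0.00546 s.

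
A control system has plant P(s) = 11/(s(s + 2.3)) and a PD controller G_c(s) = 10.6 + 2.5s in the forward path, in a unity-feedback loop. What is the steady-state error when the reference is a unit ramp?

The loop has one pole at the origin (type 1). Velocity error constant K_v = lim_{s→0} s·G_c(s)P(s) = 10.6·11/2.3 = 50.7.
Steady-state error to a unit ramp: e_ss = 1/K_v = 0.0197.

0.0197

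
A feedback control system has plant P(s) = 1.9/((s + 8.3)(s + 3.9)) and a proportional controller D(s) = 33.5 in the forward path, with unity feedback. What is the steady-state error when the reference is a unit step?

0.337

The loop is type 0. Static position error constant K_pos = D(0)·P(0) = 33.5·0.0587 = 1.966.
Steady-state error to a unit step: e_ss = 1/(1+K_pos) = 1/2.966 = 0.337.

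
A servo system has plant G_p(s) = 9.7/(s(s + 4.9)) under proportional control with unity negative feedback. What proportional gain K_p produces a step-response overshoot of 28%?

From %OS = 100·exp(−πζ/√(1−ζ²)) = 28%, ζ = −ln(0.28)/√(π²+ln²(0.28)) = 0.3755.
Characteristic equation s² + 4.9s + 9.7K_p = 0 gives ζ = 4.9/(2√(9.7K_p)).
Setting ζ = 0.3755: √(9.7K_p) = 4.9/(2·0.3755) = 6.524, so K_p = 42.56/9.7 = 4.39.

K_p = 4.39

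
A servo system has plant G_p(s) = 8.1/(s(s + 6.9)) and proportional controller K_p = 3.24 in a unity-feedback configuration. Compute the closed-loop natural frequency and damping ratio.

ω_n = 5.12 rad/s, ζ = 0.673

1 + K_p·G_p(s) = 0 gives s² + 6.9s + 26.24 = 0.
So ω_n² = 26.24 ⇒ ω_n = 5.123 rad/s, and ζ = 6.9/(2ω_n) = 0.673.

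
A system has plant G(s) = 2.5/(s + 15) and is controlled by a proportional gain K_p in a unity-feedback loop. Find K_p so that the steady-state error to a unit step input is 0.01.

Steady-state error for a unit step on this type-0 loop is 1/(1 + K_p·G(0)).
G(0) = 0.1667. Require 1/(1 + K_p·0.1667) = 0.01, so 1 + 0.1667·K_p = 100.
K_p = (100 − 1)/0.1667 = 594.

K_p = 594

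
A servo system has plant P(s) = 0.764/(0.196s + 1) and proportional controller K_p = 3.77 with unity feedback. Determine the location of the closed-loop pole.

s = -19.8

Closed loop: T(s) = K_p·P/(1+K_p·P) = 2.88/(0.196s + 1 + 2.88), with pole at s = −(1 + 2.88)/0.196 = −19.8.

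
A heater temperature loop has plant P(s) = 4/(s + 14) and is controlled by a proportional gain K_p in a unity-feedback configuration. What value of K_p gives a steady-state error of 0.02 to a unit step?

For a type-0 loop with proportional control, e_ss = 1/(1 + K_p·P(0)).
P(0) = 0.2857. Require 1/(1 + K_p·0.2857) = 0.02, so 1 + 0.2857·K_p = 50.
K_p = (50 − 1)/0.2857 = 172.

K_p = 172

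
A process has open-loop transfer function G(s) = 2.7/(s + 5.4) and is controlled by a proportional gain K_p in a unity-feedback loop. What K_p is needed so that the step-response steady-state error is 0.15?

K_p = 11.3

Steady-state error for a unit step on this type-0 loop is 1/(1 + K_p·G(0)).
G(0) = 0.5. Require 1/(1 + K_p·0.5) = 0.15, so 1 + 0.5·K_p = 6.667.
K_p = (6.667 − 1)/0.5 = 11.3.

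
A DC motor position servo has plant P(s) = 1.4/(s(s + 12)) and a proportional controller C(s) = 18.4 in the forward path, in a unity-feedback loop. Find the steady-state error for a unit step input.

0

The open loop C(s)P(s) has a pole at the origin (type 1), so the static position error constant is infinite and e_ss = 1/(1+∞) = 0.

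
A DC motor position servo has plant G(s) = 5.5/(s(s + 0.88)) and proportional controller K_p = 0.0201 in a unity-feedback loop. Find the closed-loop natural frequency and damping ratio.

The closed-loop denominator is s(s+0.88) + 0.0201·5.5 = s² + 0.88s + 0.1105.
Matching s² + 2ζω_n s + ω_n²: ω_n = √0.1105 = 0.3325 rad/s and 2ζω_n = 0.88, so ζ = 0.88/(2·0.3325) = 1.32.

ω_n = 0.332 rad/s, ζ = 1.32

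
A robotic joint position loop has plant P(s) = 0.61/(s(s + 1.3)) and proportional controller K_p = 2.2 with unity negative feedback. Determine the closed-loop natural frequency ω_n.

With unity feedback the closed-loop characteristic equation is s² + 1.3s + 2.2·0.61 = s² + 1.3s + 1.342 = 0.
Matching s² + 2ζω_n s + ω_n²: ω_n = √1.342 = 1.158 rad/s and 2ζω_n = 1.3, so ζ = 1.3/(2·1.158) = 0.561.

ω_n = 1.16 rad/s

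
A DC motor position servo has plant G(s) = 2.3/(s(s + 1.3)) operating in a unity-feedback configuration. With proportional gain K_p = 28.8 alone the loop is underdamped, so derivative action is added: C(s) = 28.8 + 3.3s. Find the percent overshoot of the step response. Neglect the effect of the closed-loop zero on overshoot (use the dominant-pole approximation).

12.9%

Forward path: (28.8 + 3.3s)·2.3/(s(s+1.3)). The closed-loop characteristic equation is s² + (1.3 + 2.3·3.3)s + 2.3·28.8 = 0.
That is s² + 8.89s + 66.24 = 0, so ω_n = 8.139 rad/s and ζ = 8.89/(2·8.139) = 0.5461.
%OS = 100·exp(−πζ/√(1−ζ²)) = 12.9%.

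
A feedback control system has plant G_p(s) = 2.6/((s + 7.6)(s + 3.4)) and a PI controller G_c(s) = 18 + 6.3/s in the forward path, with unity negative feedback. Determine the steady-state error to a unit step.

0

The open loop G_c(s)G_p(s) has a pole at the origin (type 1), so the static position error constant is infinite and e_ss = 1/(1+∞) = 0.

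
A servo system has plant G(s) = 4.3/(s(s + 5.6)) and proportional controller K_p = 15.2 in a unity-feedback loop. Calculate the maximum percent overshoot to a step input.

31.4%

The closed-loop denominator s² + 5.6s + 65.36 gives ω_n = √65.36 = 8.085 and ζ = 5.6/(2ω_n) = 0.3463.
%OS = 100·exp(−πζ/√(1−ζ²)) = 100·exp(−π·0.3463/√0.88) = 31.4%.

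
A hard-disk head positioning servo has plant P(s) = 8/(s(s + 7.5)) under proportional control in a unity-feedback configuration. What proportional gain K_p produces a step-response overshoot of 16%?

K_p = 6.92

From %OS = 100·exp(−πζ/√(1−ζ²)) = 16%, ζ = −ln(0.16)/√(π²+ln²(0.16)) = 0.5039.
Characteristic equation s² + 7.5s + 8K_p = 0 gives ζ = 7.5/(2√(8K_p)).
Setting ζ = 0.5039: √(8K_p) = 7.5/(2·0.5039) = 7.442, so K_p = 55.39/8 = 6.92.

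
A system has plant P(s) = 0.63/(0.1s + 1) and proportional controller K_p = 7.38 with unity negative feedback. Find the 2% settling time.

T_s ≈ 0.0708 s

Closed loop: T(s) = K_p·P/(1+K_p·P) = 4.649/(0.1s + 1 + 4.649), with pole at s = −(1 + 4.649)/0.1 = −56.49.
τ = 1/56.49 = 0.0177 s, so 2% settling time ≈ 4τ = 0.0708 s.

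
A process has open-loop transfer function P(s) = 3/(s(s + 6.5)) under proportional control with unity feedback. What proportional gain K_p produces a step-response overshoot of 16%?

K_p = 13.9

From %OS = 100·exp(−πζ/√(1−ζ²)) = 16%, ζ = −ln(0.16)/√(π²+ln²(0.16)) = 0.5039.
Characteristic equation s² + 6.5s + 3K_p = 0 gives ζ = 6.5/(2√(3K_p)).
Setting ζ = 0.5039: √(3K_p) = 6.5/(2·0.5039) = 6.45, so K_p = 41.6/3 = 13.9.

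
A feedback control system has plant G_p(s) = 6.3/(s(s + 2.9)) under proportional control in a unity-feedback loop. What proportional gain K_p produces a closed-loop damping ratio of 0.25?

Closed-loop characteristic equation: s² + 2.9s + K_p·6.3 = 0.
So ω_n = √(6.3K_p) and 2ζω_n = 2.9, giving ζ = 2.9/(2√(6.3K_p)).
Setting ζ = 0.25: √(6.3K_p) = 2.9/(2·0.25) = 5.8, so K_p = 33.64/6.3 = 5.34.

K_p = 5.34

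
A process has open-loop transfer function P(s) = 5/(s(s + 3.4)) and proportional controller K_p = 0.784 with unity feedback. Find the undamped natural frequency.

With unity feedback the closed-loop characteristic equation is s² + 3.4s + 0.784·5 = s² + 3.4s + 3.92 = 0.
So ω_n² = 3.92 ⇒ ω_n = 1.98 rad/s, and ζ = 3.4/(2ω_n) = 0.859.

ω_n = 1.98 rad/s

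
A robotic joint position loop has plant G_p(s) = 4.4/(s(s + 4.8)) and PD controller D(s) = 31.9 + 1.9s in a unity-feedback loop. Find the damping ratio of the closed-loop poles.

ζ = 0.555

Forward path: (31.9 + 1.9s)·4.4/(s(s+4.8)). The closed-loop characteristic equation is s² + (4.8 + 4.4·1.9)s + 4.4·31.9 = 0.
That is s² + 13.16s + 140.4 = 0, so ω_n = 11.85 rad/s and ζ = 13.16/(2·11.85) = 0.5554.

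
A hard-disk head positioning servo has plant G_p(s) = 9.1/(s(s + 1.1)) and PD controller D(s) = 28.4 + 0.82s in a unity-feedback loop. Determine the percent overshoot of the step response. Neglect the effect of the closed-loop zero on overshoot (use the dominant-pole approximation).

42%

Forward path: (28.4 + 0.82s)·9.1/(s(s+1.1)). The closed-loop characteristic equation is s² + (1.1 + 9.1·0.82)s + 9.1·28.4 = 0.
That is s² + 8.562s + 258.4 = 0, so ω_n = 16.08 rad/s and ζ = 8.562/(2·16.08) = 0.2663.
%OS = 100·exp(−πζ/√(1−ζ²)) = 42%.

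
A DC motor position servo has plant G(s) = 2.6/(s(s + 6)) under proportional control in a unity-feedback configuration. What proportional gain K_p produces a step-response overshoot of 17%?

From %OS = 100·exp(−πζ/√(1−ζ²)) = 17%, ζ = −ln(0.17)/√(π²+ln²(0.17)) = 0.4913.
Characteristic equation s² + 6s + 2.6K_p = 0 gives ζ = 6/(2√(2.6K_p)).
Setting ζ = 0.4913: √(2.6K_p) = 6/(2·0.4913) = 6.107, so K_p = 37.29/2.6 = 14.3.

K_p = 14.3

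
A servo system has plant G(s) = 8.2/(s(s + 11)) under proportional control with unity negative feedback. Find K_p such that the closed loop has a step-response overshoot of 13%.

K_p = 12.4

From %OS = 100·exp(−πζ/√(1−ζ²)) = 13%, ζ = −ln(0.13)/√(π²+ln²(0.13)) = 0.5446.
Characteristic equation s² + 11s + 8.2K_p = 0 gives ζ = 11/(2√(8.2K_p)).
Setting ζ = 0.5446: √(8.2K_p) = 11/(2·0.5446) = 10.1, so K_p = 102/8.2 = 12.4.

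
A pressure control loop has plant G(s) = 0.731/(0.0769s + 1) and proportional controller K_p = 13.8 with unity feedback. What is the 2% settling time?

Closed loop: T(s) = K_p·G/(1+K_p·G) = 10.09/(0.0769s + 1 + 10.09), with pole at s = −(1 + 10.09)/0.0769 = −144.2.
τ = 1/144.2 = 0.006936 s, so 2% settling time ≈ 4τ = 0.0277 s.

T_s ≈ 0.0277 s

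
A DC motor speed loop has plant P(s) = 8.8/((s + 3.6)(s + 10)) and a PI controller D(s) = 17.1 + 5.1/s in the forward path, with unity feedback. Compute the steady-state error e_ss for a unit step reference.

0

The open loop D(s)P(s) has a pole at the origin (type 1), so the static position error constant is infinite and e_ss = 1/(1+∞) = 0.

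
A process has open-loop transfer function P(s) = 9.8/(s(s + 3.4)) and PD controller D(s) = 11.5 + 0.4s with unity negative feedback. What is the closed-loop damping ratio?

Forward path: (11.5 + 0.4s)·9.8/(s(s+3.4)). The closed-loop characteristic equation is s² + (3.4 + 9.8·0.4)s + 9.8·11.5 = 0.
That is s² + 7.32s + 112.7 = 0, so ω_n = 10.62 rad/s and ζ = 7.32/(2·10.62) = 0.3448.

ζ = 0.345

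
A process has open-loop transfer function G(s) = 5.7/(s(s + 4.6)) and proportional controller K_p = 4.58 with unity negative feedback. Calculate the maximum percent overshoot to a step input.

From 1 + K_pG(s) = 0: s² + 4.6s + 26.11 = 0 ⇒ ω_n = 5.109, ζ = 0.4502.
%OS = 100·exp(−πζ/√(1−ζ²)) = 100·exp(−π·0.4502/√0.7974) = 20.5%.

20.5%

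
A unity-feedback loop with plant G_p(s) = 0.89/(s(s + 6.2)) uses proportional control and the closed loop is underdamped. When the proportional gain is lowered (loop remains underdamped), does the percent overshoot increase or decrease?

decrease

ζ = 6.2/(2√(0.89K_p)) rises as K_p falls; higher damping means less overshoot.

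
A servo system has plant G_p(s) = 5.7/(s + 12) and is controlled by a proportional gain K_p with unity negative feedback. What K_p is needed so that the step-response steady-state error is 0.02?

For a type-0 loop with proportional control, e_ss = 1/(1 + K_p·G_p(0)).
G_p(0) = 0.475. Require 1/(1 + K_p·0.475) = 0.02, so 1 + 0.475·K_p = 50.
K_p = (50 − 1)/0.475 = 103.

K_p = 103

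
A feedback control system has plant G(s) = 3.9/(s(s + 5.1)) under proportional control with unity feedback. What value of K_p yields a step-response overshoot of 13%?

K_p = 5.62

From %OS = 100·exp(−πζ/√(1−ζ²)) = 13%, ζ = −ln(0.13)/√(π²+ln²(0.13)) = 0.5446.
Characteristic equation s² + 5.1s + 3.9K_p = 0 gives ζ = 5.1/(2√(3.9K_p)).
Setting ζ = 0.5446: √(3.9K_p) = 5.1/(2·0.5446) = 4.682, so K_p = 21.92/3.9 = 5.62.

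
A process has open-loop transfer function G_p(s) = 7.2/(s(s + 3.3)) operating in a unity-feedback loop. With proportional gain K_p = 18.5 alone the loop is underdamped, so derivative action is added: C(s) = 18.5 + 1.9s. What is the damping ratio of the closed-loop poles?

Forward path: (18.5 + 1.9s)·7.2/(s(s+3.3)). The closed-loop characteristic equation is s² + (3.3 + 7.2·1.9)s + 7.2·18.5 = 0.
That is s² + 16.98s + 133.2 = 0, so ω_n = 11.54 rad/s and ζ = 16.98/(2·11.54) = 0.7356.

ζ = 0.736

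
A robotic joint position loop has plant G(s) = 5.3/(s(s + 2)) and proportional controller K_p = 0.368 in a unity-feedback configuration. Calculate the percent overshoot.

Closed-loop characteristic equation: s² + 2s + 1.95 = 0, so ω_n = 1.397 rad/s and ζ = 2/(2·1.397) = 0.716.
%OS = 100·exp(−πζ/√(1−ζ²)) = 100·exp(−π·0.716/√0.4873) = 3.99%.

3.99%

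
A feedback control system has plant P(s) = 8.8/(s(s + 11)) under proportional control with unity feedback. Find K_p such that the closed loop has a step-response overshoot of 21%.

From %OS = 100·exp(−πζ/√(1−ζ²)) = 21%, ζ = −ln(0.21)/√(π²+ln²(0.21)) = 0.4449.
Characteristic equation s² + 11s + 8.8K_p = 0 gives ζ = 11/(2√(8.8K_p)).
Setting ζ = 0.4449: √(8.8K_p) = 11/(2·0.4449) = 12.36, so K_p = 152.8/8.8 = 17.4.

K_p = 17.4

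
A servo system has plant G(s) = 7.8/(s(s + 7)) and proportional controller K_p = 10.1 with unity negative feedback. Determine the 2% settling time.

Closed-loop characteristic equation: s² + 7s + 78.78 = 0, so ω_n = 8.876 rad/s and ζ = 7/(2·8.876) = 0.3943.
2% settling time T_s ≈ 4/(ζω_n) = 4/3.5 = 1.14 s.

T_s ≈ 1.14 s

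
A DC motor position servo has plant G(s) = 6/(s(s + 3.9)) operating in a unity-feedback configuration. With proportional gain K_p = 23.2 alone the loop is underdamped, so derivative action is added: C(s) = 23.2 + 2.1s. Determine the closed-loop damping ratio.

ζ = 0.699

Forward path: (23.2 + 2.1s)·6/(s(s+3.9)). The closed-loop characteristic equation is s² + (3.9 + 6·2.1)s + 6·23.2 = 0.
That is s² + 16.5s + 139.2 = 0, so ω_n = 11.8 rad/s and ζ = 16.5/(2·11.8) = 0.6993.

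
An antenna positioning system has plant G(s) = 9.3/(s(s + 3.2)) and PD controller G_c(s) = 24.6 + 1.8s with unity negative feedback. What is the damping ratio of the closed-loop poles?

ζ = 0.659

Forward path: (24.6 + 1.8s)·9.3/(s(s+3.2)). The closed-loop characteristic equation is s² + (3.2 + 9.3·1.8)s + 9.3·24.6 = 0.
That is s² + 19.94s + 228.8 = 0, so ω_n = 15.13 rad/s and ζ = 19.94/(2·15.13) = 0.6592.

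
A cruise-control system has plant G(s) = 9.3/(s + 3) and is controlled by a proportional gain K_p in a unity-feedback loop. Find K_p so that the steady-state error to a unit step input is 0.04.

K_p = 7.74

The loop is type 0, so e_ss(step) = 1/(1 + K_pos) with K_pos = K_p·G(0).
G(0) = 3.1. Require 1/(1 + K_p·3.1) = 0.04, so 1 + 3.1·K_p = 25.
K_p = (25 − 1)/3.1 = 7.74.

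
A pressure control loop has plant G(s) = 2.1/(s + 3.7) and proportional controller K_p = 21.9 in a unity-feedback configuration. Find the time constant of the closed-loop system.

Closed-loop transfer function: T(s) = K_p·G(s)/(1 + K_p·G(s)) = 45.99/(s + 3.7 + 45.99) = 45.99/(s + 49.69).
Time constant τ = 1/49.69 = 0.0201 s.

τ = 0.0201 s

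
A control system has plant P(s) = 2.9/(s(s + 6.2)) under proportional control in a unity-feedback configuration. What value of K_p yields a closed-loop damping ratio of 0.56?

K_p = 10.6

Closed-loop characteristic equation: s² + 6.2s + K_p·2.9 = 0.
So ω_n = √(2.9K_p) and 2ζω_n = 6.2, giving ζ = 6.2/(2√(2.9K_p)).
Setting ζ = 0.56: √(2.9K_p) = 6.2/(2·0.56) = 5.536, so K_p = 30.64/2.9 = 10.6.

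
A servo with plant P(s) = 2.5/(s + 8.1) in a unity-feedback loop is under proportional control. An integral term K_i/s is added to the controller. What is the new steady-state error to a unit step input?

0

Adding integral action puts a pole at s = 0 in the forward path, raising the system type to 1; a type-1 loop has zero steady-state error to a step.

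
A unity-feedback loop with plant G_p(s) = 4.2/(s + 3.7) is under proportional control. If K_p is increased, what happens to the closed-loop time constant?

The closed-loop bandwidth 3.7+K_p·4.2 grows with K_p, so τ shrinks.

decrease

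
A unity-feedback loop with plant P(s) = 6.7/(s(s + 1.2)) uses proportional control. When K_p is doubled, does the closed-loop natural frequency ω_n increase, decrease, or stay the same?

increase

ω_n = √(6.7·K_p), which grows with K_p.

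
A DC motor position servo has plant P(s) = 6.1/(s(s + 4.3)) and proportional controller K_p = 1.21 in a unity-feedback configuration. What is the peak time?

T_p = 1.89 s

Closed-loop characteristic equation: s² + 4.3s + 7.381 = 0, so ω_n = 2.717 rad/s and ζ = 4.3/(2·2.717) = 0.7914.
Damped frequency ω_d = ω_n√(1−ζ²) = 1.661 rad/s, so peak time T_p = π/ω_d = 1.89 s.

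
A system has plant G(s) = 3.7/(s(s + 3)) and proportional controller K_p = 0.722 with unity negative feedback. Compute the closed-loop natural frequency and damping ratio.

ω_n = 1.63 rad/s, ζ = 0.918

The closed-loop denominator is s(s+3) + 0.722·3.7 = s² + 3s + 2.671.
Matching s² + 2ζω_n s + ω_n²: ω_n = √2.671 = 1.634 rad/s and 2ζω_n = 3, so ζ = 3/(2·1.634) = 0.918.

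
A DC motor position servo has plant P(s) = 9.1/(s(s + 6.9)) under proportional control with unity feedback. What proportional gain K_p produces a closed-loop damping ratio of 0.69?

K_p = 2.75

Closed-loop characteristic equation: s² + 6.9s + K_p·9.1 = 0.
So ω_n = √(9.1K_p) and 2ζω_n = 6.9, giving ζ = 6.9/(2√(9.1K_p)).
Setting ζ = 0.69: √(9.1K_p) = 6.9/(2·0.69) = 5, so K_p = 25/9.1 = 2.75.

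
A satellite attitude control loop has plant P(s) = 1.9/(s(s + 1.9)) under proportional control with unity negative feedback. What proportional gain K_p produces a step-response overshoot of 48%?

K_p = 9.18

From %OS = 100·exp(−πζ/√(1−ζ²)) = 48%, ζ = −ln(0.48)/√(π²+ln²(0.48)) = 0.2275.
Characteristic equation s² + 1.9s + 1.9K_p = 0 gives ζ = 1.9/(2√(1.9K_p)).
Setting ζ = 0.2275: √(1.9K_p) = 1.9/(2·0.2275) = 4.176, so K_p = 17.44/1.9 = 9.18.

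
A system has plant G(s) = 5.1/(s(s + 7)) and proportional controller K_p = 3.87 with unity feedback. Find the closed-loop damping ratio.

ζ = 0.788

The closed-loop denominator is s(s+7) + 3.87·5.1 = s² + 7s + 19.74.
Matching s² + 2ζω_n s + ω_n²: ω_n = √19.74 = 4.443 rad/s and 2ζω_n = 7, so ζ = 7/(2·4.443) = 0.788.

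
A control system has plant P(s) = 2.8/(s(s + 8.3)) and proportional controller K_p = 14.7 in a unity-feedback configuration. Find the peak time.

T_p = 0.642 s

Closed-loop characteristic equation: s² + 8.3s + 41.16 = 0, so ω_n = 6.416 rad/s and ζ = 8.3/(2·6.416) = 0.6469.
Damped frequency ω_d = ω_n√(1−ζ²) = 4.893 rad/s, so peak time T_p = π/ω_d = 0.642 s.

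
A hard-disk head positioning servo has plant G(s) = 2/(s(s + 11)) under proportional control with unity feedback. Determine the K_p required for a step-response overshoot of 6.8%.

From %OS = 100·exp(−πζ/√(1−ζ²)) = 6.8%, ζ = −ln(0.068)/√(π²+ln²(0.068)) = 0.6502.
Characteristic equation s² + 11s + 2K_p = 0 gives ζ = 11/(2√(2K_p)).
Setting ζ = 0.6502: √(2K_p) = 11/(2·0.6502) = 8.459, so K_p = 71.56/2 = 35.8.

K_p = 35.8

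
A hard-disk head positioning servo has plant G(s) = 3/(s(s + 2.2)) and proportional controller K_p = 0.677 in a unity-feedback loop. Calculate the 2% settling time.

T_s ≈ 3.64 s

From 1 + K_pG(s) = 0: s² + 2.2s + 2.031 = 0 ⇒ ω_n = 1.425, ζ = 0.7719.
2% settling time T_s ≈ 4/(ζω_n) = 4/1.1 = 3.64 s.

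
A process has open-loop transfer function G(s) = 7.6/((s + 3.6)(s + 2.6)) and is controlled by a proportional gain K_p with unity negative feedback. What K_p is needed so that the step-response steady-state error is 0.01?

K_p = 122

The loop is type 0, so e_ss(step) = 1/(1 + K_pos) with K_pos = K_p·G(0).
G(0) = 0.812. Require 1/(1 + K_p·0.812) = 0.01, so 1 + 0.812·K_p = 100.
K_p = (100 − 1)/0.812 = 122.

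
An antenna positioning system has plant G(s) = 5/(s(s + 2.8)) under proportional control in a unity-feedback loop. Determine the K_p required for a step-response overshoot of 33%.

From %OS = 100·exp(−πζ/√(1−ζ²)) = 33%, ζ = −ln(0.33)/√(π²+ln²(0.33)) = 0.3328.
Characteristic equation s² + 2.8s + 5K_p = 0 gives ζ = 2.8/(2√(5K_p)).
Setting ζ = 0.3328: √(5K_p) = 2.8/(2·0.3328) = 4.207, so K_p = 17.7/5 = 3.54.

K_p = 3.54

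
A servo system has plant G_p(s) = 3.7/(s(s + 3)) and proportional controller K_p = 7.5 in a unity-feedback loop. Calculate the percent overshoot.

39.3%

The closed-loop denominator s² + 3s + 27.75 gives ω_n = √27.75 = 5.268 and ζ = 3/(2ω_n) = 0.2847.
%OS = 100·exp(−πζ/√(1−ζ²)) = 100·exp(−π·0.2847/√0.9189) = 39.3%.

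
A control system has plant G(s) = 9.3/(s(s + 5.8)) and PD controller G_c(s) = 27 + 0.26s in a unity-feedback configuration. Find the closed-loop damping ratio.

Forward path: (27 + 0.26s)·9.3/(s(s+5.8)). The closed-loop characteristic equation is s² + (5.8 + 9.3·0.26)s + 9.3·27 = 0.
That is s² + 8.218s + 251.1 = 0, so ω_n = 15.85 rad/s and ζ = 8.218/(2·15.85) = 0.2593.

ζ = 0.259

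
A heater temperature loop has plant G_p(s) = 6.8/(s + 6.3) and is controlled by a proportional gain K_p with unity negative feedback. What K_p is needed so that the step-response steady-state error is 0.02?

K_p = 45.4

For a type-0 loop with proportional control, e_ss = 1/(1 + K_p·G_p(0)).
G_p(0) = 1.079. Require 1/(1 + K_p·1.079) = 0.02, so 1 + 1.079·K_p = 50.
K_p = (50 − 1)/1.079 = 45.4.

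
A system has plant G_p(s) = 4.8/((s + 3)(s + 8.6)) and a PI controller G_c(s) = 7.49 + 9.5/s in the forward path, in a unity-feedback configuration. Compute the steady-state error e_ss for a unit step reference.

The open loop G_c(s)G_p(s) has a pole at the origin (type 1), so the static position error constant is infinite and e_ss = 1/(1+∞) = 0.

0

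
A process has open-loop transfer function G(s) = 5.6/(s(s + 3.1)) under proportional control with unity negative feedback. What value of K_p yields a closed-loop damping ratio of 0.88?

K_p = 0.554

Closed-loop characteristic equation: s² + 3.1s + K_p·5.6 = 0.
So ω_n = √(5.6K_p) and 2ζω_n = 3.1, giving ζ = 3.1/(2√(5.6K_p)).
Setting ζ = 0.88: √(5.6K_p) = 3.1/(2·0.88) = 1.761, so K_p = 3.102/5.6 = 0.554.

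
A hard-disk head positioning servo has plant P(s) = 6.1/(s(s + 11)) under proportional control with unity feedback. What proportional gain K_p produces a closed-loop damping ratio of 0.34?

Closed-loop characteristic equation: s² + 11s + K_p·6.1 = 0.
So ω_n = √(6.1K_p) and 2ζω_n = 11, giving ζ = 11/(2√(6.1K_p)).
Setting ζ = 0.34: √(6.1K_p) = 11/(2·0.34) = 16.18, so K_p = 261.7/6.1 = 42.9.

K_p = 42.9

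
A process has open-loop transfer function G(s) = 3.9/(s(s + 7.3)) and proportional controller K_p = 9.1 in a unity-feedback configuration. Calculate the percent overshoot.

Closed-loop characteristic equation: s² + 7.3s + 35.49 = 0, so ω_n = 5.957 rad/s and ζ = 7.3/(2·5.957) = 0.6127.
%OS = 100·exp(−πζ/√(1−ζ²)) = 100·exp(−π·0.6127/√0.6246) = 8.76%.

8.76%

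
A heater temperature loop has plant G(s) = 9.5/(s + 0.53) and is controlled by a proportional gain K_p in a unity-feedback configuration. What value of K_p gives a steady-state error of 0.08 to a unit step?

For a type-0 loop with proportional control, e_ss = 1/(1 + K_p·G(0)).
G(0) = 17.92. Require 1/(1 + K_p·17.92) = 0.08, so 1 + 17.92·K_p = 12.5.
K_p = (12.5 − 1)/17.92 = 0.642.

K_p = 0.642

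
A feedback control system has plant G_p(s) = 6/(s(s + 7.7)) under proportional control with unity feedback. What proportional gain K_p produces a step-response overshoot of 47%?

From %OS = 100·exp(−πζ/√(1−ζ²)) = 47%, ζ = −ln(0.47)/√(π²+ln²(0.47)) = 0.2337.
Characteristic equation s² + 7.7s + 6K_p = 0 gives ζ = 7.7/(2√(6K_p)).
Setting ζ = 0.2337: √(6K_p) = 7.7/(2·0.2337) = 16.48, so K_p = 271.4/6 = 45.2.

K_p = 45.2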